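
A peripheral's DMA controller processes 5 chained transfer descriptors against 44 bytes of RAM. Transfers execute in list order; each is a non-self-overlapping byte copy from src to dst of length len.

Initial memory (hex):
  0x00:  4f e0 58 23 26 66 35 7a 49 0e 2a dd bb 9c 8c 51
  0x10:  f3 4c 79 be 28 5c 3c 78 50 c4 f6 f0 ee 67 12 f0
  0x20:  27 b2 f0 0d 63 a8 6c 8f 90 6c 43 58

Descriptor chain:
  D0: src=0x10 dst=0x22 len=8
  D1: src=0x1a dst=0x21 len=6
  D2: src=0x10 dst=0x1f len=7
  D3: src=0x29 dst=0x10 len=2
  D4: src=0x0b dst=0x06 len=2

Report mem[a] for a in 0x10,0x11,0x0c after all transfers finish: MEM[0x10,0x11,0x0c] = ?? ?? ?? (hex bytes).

MEM[0x10,0x11,0x0c] = 78 43 bb

#0 dst[0x22+8] := {0xf3,0x4c,0x79,0xbe,0x28,0x5c,0x3c,0x78}
#1 dst[0x21+6] := {0xf6,0xf0,0xee,0x67,0x12,0xf0}
#2 dst[0x1f+7] := {0xf3,0x4c,0x79,0xbe,0x28,0x5c,0x3c}
#3 dst[0x10+2] := {0x78,0x43}
#4 dst[0x06+2] := {0xdd,0xbb}
query mem[0x10]=0x78, mem[0x11]=0x43, mem[0x0c]=0xbb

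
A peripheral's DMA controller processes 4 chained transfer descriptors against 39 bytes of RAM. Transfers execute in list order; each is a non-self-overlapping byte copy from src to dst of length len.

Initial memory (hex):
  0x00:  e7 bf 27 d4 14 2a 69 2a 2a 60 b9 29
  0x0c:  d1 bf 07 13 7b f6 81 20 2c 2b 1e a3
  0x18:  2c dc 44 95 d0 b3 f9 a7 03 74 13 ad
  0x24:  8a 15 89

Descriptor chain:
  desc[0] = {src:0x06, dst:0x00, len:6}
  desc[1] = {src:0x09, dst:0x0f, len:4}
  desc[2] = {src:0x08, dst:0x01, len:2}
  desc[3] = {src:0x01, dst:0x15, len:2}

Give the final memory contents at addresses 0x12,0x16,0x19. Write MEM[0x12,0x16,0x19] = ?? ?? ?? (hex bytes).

#0 dst[0x00+6] := {0x69,0x2a,0x2a,0x60,0xb9,0x29}
#1 dst[0x0f+4] := {0x60,0xb9,0x29,0xd1}
#2 dst[0x01+2] := {0x2a,0x60}
#3 dst[0x15+2] := {0x2a,0x60}
query mem[0x12]=0xd1, mem[0x16]=0x60, mem[0x19]=0xdc

MEM[0x12,0x16,0x19] = d1 60 dc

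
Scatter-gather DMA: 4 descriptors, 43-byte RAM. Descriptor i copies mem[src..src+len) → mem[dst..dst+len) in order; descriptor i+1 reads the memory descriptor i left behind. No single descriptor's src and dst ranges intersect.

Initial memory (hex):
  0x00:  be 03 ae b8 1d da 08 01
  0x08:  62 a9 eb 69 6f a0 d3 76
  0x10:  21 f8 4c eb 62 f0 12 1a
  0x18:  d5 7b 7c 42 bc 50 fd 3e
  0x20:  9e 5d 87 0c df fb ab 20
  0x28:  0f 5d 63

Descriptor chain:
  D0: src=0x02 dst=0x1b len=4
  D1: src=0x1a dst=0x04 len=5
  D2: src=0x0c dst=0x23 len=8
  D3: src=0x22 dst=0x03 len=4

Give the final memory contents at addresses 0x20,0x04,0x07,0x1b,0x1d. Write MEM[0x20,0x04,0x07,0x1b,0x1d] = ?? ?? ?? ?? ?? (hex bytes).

MEM[0x20,0x04,0x07,0x1b,0x1d] = 9e 6f 1d ae 1d

#0 dst[0x1b+4] := {0xae,0xb8,0x1d,0xda}
#1 dst[0x04+5] := {0x7c,0xae,0xb8,0x1d,0xda}
#2 dst[0x23+8] := {0x6f,0xa0,0xd3,0x76,0x21,0xf8,0x4c,0xeb}
#3 dst[0x03+4] := {0x87,0x6f,0xa0,0xd3}
query mem[0x20]=0x9e, mem[0x04]=0x6f, mem[0x07]=0x1d, mem[0x1b]=0xae, mem[0x1d]=0x1d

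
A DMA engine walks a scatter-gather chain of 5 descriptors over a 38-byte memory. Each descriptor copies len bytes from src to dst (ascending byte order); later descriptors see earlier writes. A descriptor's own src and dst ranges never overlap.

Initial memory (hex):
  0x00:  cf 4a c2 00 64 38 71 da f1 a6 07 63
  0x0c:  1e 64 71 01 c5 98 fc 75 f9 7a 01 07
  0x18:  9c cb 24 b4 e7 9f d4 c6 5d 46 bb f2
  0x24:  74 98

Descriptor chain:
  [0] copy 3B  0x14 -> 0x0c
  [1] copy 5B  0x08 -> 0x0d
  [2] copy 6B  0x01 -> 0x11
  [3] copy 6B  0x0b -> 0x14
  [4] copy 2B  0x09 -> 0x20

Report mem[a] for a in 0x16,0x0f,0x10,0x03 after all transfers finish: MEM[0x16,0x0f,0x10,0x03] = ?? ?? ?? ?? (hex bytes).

MEM[0x16,0x0f,0x10,0x03] = f1 07 63 00

[0] 0x14->0x0c len=3 : f9 7a 01
[1] 0x08->0x0d len=5 : f1 a6 07 63 f9
[2] 0x01->0x11 len=6 : 4a c2 00 64 38 71
[3] 0x0b->0x14 len=6 : 63 f9 f1 a6 07 63
[4] 0x09->0x20 len=2 : a6 07
query mem[0x16]=0xf1, mem[0x0f]=0x07, mem[0x10]=0x63, mem[0x03]=0x00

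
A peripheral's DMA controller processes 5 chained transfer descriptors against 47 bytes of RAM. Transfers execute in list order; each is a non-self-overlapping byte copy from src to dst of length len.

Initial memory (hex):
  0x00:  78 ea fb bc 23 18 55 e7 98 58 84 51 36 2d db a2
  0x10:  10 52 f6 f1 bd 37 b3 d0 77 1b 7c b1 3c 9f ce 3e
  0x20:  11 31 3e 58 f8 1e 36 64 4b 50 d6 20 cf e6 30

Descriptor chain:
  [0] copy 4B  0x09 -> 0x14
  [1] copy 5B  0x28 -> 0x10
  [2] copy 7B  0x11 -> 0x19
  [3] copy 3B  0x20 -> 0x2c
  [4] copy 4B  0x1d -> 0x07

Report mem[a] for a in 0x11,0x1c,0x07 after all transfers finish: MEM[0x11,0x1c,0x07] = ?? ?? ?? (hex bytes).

MEM[0x11,0x1c,0x07] = 50 cf 84

  after D0: wrote 4B at 0x14 = 58845136
  after D1: wrote 5B at 0x10 = 4b50d620cf
  after D2: wrote 7B at 0x19 = 50d620cf845136
  after D3: wrote 3B at 0x2c = 11313e
  after D4: wrote 4B at 0x07 = 84513611
query mem[0x11]=0x50, mem[0x1c]=0xcf, mem[0x07]=0x84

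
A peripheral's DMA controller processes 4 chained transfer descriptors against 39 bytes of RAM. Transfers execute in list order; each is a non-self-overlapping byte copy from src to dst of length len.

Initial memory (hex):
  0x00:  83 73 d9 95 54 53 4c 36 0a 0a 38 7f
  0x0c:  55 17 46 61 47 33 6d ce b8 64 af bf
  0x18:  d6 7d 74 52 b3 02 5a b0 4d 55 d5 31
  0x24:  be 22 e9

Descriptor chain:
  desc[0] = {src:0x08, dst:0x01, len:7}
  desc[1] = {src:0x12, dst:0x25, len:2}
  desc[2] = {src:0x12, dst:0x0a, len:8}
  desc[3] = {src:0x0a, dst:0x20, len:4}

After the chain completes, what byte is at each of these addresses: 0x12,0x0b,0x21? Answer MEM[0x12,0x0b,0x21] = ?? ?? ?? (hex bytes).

#0 dst[0x01+7] := {0x0a,0x0a,0x38,0x7f,0x55,0x17,0x46}
#1 dst[0x25+2] := {0x6d,0xce}
#2 dst[0x0a+8] := {0x6d,0xce,0xb8,0x64,0xaf,0xbf,0xd6,0x7d}
#3 dst[0x20+4] := {0x6d,0xce,0xb8,0x64}
query mem[0x12]=0x6d, mem[0x0b]=0xce, mem[0x21]=0xce

MEM[0x12,0x0b,0x21] = 6d ce ce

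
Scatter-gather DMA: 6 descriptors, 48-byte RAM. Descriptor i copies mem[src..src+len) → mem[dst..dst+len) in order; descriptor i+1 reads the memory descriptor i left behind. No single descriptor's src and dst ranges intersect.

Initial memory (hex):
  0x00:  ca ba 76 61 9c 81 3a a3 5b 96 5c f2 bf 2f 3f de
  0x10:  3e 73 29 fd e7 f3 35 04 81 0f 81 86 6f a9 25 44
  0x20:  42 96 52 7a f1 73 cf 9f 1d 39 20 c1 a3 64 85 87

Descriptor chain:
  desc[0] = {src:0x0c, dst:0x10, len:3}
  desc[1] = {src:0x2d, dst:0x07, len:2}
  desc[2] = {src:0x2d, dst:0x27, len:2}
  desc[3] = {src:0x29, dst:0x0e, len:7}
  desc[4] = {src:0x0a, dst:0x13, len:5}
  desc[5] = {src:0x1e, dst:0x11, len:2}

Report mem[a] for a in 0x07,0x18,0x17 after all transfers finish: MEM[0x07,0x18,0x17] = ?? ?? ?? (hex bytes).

  after D0: wrote 3B at 0x10 = bf2f3f
  after D1: wrote 2B at 0x07 = 6485
  after D2: wrote 2B at 0x27 = 6485
  after D3: wrote 7B at 0x0e = 3920c1a3648587
  after D4: wrote 5B at 0x13 = 5cf2bf2f39
  after D5: wrote 2B at 0x11 = 2544
query mem[0x07]=0x64, mem[0x18]=0x81, mem[0x17]=0x39

MEM[0x07,0x18,0x17] = 64 81 39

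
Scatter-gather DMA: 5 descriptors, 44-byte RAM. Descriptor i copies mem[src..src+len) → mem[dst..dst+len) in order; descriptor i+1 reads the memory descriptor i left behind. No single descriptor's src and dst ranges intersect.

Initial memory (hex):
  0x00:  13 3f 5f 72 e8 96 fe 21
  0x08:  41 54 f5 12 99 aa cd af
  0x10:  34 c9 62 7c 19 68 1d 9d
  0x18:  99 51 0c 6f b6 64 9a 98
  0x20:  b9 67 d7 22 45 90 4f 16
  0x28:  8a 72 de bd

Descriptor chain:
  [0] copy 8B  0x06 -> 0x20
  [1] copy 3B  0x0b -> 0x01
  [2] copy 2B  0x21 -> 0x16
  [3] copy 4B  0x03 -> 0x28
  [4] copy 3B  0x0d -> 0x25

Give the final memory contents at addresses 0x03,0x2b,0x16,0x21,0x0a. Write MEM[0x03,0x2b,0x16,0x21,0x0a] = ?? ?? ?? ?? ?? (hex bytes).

MEM[0x03,0x2b,0x16,0x21,0x0a] = aa fe 21 21 f5

D0: mem[0x20..0x27] <- [fe 21 41 54 f5 12 99 aa]
D1: mem[0x01..0x03] <- [12 99 aa]
D2: mem[0x16..0x17] <- [21 41]
D3: mem[0x28..0x2b] <- [aa e8 96 fe]
D4: mem[0x25..0x27] <- [aa cd af]
query mem[0x03]=0xaa, mem[0x2b]=0xfe, mem[0x16]=0x21, mem[0x21]=0x21, mem[0x0a]=0xf5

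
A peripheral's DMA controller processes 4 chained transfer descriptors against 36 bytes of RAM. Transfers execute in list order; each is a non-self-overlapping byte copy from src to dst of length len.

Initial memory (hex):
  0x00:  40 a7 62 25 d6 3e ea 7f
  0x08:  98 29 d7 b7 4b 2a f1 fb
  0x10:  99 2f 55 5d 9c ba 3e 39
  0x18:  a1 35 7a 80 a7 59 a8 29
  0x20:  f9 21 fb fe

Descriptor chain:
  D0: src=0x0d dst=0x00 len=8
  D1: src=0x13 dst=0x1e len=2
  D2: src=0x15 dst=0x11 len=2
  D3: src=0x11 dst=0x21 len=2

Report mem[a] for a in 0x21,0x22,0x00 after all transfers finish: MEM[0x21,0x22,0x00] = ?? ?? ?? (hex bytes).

D0: mem[0x00..0x07] <- [2a f1 fb 99 2f 55 5d 9c]
D1: mem[0x1e..0x1f] <- [5d 9c]
D2: mem[0x11..0x12] <- [ba 3e]
D3: mem[0x21..0x22] <- [ba 3e]
query mem[0x21]=0xba, mem[0x22]=0x3e, mem[0x00]=0x2a

MEM[0x21,0x22,0x00] = ba 3e 2a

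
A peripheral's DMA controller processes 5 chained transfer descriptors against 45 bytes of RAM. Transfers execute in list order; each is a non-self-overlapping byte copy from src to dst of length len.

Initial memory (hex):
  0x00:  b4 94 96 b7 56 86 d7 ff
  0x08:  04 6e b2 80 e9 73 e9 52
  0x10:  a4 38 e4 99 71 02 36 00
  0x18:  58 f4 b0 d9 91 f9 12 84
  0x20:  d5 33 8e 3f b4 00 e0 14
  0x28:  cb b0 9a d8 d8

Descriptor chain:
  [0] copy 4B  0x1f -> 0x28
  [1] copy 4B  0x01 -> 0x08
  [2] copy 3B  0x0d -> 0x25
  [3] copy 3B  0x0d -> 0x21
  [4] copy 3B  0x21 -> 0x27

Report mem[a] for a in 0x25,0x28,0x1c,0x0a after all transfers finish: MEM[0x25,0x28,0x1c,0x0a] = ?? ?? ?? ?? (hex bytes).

MEM[0x25,0x28,0x1c,0x0a] = 73 e9 91 b7

#0 dst[0x28+4] := {0x84,0xd5,0x33,0x8e}
#1 dst[0x08+4] := {0x94,0x96,0xb7,0x56}
#2 dst[0x25+3] := {0x73,0xe9,0x52}
#3 dst[0x21+3] := {0x73,0xe9,0x52}
#4 dst[0x27+3] := {0x73,0xe9,0x52}
query mem[0x25]=0x73, mem[0x28]=0xe9, mem[0x1c]=0x91, mem[0x0a]=0xb7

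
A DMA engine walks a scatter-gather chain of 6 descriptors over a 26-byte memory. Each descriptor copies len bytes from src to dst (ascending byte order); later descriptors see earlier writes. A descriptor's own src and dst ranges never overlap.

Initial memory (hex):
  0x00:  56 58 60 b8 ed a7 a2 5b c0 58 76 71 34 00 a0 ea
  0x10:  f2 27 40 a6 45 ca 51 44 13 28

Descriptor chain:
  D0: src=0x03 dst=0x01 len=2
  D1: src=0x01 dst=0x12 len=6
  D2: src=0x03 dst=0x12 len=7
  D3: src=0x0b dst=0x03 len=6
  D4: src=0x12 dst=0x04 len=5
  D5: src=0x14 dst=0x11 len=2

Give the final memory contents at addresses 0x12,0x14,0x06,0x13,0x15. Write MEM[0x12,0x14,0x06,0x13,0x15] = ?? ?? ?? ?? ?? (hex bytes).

D0: mem[0x01..0x02] <- [b8 ed]
D1: mem[0x12..0x17] <- [b8 ed b8 ed a7 a2]
D2: mem[0x12..0x18] <- [b8 ed a7 a2 5b c0 58]
D3: mem[0x03..0x08] <- [71 34 00 a0 ea f2]
D4: mem[0x04..0x08] <- [b8 ed a7 a2 5b]
D5: mem[0x11..0x12] <- [a7 a2]
query mem[0x12]=0xa2, mem[0x14]=0xa7, mem[0x06]=0xa7, mem[0x13]=0xed, mem[0x15]=0xa2

MEM[0x12,0x14,0x06,0x13,0x15] = a2 a7 a7 ed a2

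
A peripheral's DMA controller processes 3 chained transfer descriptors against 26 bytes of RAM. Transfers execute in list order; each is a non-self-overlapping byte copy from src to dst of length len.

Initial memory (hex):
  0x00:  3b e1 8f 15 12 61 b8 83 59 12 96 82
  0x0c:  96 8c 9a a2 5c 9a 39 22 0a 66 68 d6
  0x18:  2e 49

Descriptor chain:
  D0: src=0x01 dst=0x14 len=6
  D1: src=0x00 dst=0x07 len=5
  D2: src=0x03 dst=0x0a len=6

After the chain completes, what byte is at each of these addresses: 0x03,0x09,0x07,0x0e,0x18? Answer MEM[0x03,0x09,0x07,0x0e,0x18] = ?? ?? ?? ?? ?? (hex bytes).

  after D0: wrote 6B at 0x14 = e18f151261b8
  after D1: wrote 5B at 0x07 = 3be18f1512
  after D2: wrote 6B at 0x0a = 151261b83be1
query mem[0x03]=0x15, mem[0x09]=0x8f, mem[0x07]=0x3b, mem[0x0e]=0x3b, mem[0x18]=0x61

MEM[0x03,0x09,0x07,0x0e,0x18] = 15 8f 3b 3b 61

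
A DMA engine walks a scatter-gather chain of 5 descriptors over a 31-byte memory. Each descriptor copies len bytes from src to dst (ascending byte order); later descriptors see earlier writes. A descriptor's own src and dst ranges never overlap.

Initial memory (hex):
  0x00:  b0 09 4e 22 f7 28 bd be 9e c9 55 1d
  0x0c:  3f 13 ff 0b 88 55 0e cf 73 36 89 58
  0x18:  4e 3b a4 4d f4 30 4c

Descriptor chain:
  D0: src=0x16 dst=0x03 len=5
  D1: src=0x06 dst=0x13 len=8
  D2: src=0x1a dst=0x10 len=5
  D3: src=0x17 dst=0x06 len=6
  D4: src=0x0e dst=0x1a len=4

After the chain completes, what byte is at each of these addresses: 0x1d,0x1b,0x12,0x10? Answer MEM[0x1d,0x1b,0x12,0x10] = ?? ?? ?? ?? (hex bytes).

D0: mem[0x03..0x07] <- [89 58 4e 3b a4]
D1: mem[0x13..0x1a] <- [3b a4 9e c9 55 1d 3f 13]
D2: mem[0x10..0x14] <- [13 4d f4 30 4c]
D3: mem[0x06..0x0b] <- [55 1d 3f 13 4d f4]
D4: mem[0x1a..0x1d] <- [ff 0b 13 4d]
query mem[0x1d]=0x4d, mem[0x1b]=0x0b, mem[0x12]=0xf4, mem[0x10]=0x13

MEM[0x1d,0x1b,0x12,0x10] = 4d 0b f4 13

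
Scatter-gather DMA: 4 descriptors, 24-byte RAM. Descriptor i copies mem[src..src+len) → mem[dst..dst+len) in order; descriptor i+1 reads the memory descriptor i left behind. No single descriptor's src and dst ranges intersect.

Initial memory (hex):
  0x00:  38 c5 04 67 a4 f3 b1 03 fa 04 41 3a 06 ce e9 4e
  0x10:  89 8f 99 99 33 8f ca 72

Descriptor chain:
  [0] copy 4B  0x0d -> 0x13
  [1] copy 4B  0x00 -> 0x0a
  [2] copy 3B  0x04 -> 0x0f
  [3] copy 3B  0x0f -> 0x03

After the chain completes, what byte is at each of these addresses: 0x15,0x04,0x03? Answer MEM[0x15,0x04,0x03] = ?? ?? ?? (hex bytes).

#0 dst[0x13+4] := {0xce,0xe9,0x4e,0x89}
#1 dst[0x0a+4] := {0x38,0xc5,0x04,0x67}
#2 dst[0x0f+3] := {0xa4,0xf3,0xb1}
#3 dst[0x03+3] := {0xa4,0xf3,0xb1}
query mem[0x15]=0x4e, mem[0x04]=0xf3, mem[0x03]=0xa4

MEM[0x15,0x04,0x03] = 4e f3 a4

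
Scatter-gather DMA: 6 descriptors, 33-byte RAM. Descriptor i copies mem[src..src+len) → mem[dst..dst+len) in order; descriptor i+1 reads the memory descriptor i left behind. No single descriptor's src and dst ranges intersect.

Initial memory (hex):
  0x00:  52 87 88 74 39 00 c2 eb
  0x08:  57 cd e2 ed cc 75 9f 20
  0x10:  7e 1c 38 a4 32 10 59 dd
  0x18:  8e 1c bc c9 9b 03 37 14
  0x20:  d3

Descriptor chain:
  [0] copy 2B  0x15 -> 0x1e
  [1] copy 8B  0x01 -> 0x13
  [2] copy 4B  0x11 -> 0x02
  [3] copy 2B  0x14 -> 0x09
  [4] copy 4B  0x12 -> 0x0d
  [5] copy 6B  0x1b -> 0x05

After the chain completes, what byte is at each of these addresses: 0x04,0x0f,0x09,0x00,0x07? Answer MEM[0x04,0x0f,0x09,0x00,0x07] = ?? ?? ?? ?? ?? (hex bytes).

  after D0: wrote 2B at 0x1e = 1059
  after D1: wrote 8B at 0x13 = 8788743900c2eb57
  after D2: wrote 4B at 0x02 = 1c388788
  after D3: wrote 2B at 0x09 = 8874
  after D4: wrote 4B at 0x0d = 38878874
  after D5: wrote 6B at 0x05 = c99b031059d3
query mem[0x04]=0x87, mem[0x0f]=0x88, mem[0x09]=0x59, mem[0x00]=0x52, mem[0x07]=0x03

MEM[0x04,0x0f,0x09,0x00,0x07] = 87 88 59 52 03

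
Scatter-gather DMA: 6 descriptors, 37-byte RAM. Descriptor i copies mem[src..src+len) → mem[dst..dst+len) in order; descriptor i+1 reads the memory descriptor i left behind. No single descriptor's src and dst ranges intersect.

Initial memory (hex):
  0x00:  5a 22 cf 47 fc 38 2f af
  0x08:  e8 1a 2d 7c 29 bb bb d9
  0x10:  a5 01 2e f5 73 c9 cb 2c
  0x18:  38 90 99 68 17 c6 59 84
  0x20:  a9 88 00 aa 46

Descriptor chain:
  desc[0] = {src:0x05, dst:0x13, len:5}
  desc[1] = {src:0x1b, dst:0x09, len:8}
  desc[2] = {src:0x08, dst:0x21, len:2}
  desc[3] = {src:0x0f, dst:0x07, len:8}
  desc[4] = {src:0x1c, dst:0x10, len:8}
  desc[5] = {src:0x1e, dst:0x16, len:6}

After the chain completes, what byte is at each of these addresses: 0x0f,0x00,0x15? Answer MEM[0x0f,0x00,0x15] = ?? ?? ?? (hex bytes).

MEM[0x0f,0x00,0x15] = 88 5a e8

D0: mem[0x13..0x17] <- [38 2f af e8 1a]
D1: mem[0x09..0x10] <- [68 17 c6 59 84 a9 88 00]
D2: mem[0x21..0x22] <- [e8 68]
D3: mem[0x07..0x0e] <- [88 00 01 2e 38 2f af e8]
D4: mem[0x10..0x17] <- [17 c6 59 84 a9 e8 68 aa]
D5: mem[0x16..0x1b] <- [59 84 a9 e8 68 aa]
query mem[0x0f]=0x88, mem[0x00]=0x5a, mem[0x15]=0xe8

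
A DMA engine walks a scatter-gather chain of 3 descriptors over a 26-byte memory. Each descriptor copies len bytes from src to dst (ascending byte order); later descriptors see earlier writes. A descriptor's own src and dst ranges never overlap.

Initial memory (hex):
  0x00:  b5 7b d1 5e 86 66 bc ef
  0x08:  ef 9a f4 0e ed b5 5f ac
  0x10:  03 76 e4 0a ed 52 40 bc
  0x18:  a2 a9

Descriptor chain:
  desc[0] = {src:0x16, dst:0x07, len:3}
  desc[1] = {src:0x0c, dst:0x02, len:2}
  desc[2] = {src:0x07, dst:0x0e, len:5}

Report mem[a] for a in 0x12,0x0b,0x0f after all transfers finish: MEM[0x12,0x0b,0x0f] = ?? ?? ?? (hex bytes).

D0: mem[0x07..0x09] <- [40 bc a2]
D1: mem[0x02..0x03] <- [ed b5]
D2: mem[0x0e..0x12] <- [40 bc a2 f4 0e]
query mem[0x12]=0x0e, mem[0x0b]=0x0e, mem[0x0f]=0xbc

MEM[0x12,0x0b,0x0f] = 0e 0e bc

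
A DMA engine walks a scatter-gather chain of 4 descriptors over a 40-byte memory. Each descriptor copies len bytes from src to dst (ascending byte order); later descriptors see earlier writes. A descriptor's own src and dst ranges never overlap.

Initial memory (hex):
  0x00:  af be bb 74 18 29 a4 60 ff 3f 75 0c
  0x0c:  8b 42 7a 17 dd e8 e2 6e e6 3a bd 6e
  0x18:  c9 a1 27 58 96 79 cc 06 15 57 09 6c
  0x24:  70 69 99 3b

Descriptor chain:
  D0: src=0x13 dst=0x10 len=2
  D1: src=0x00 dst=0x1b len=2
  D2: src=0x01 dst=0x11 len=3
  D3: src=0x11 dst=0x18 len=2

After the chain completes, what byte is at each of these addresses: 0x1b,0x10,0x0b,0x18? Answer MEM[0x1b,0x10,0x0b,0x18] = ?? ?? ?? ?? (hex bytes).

MEM[0x1b,0x10,0x0b,0x18] = af 6e 0c be

#0 dst[0x10+2] := {0x6e,0xe6}
#1 dst[0x1b+2] := {0xaf,0xbe}
#2 dst[0x11+3] := {0xbe,0xbb,0x74}
#3 dst[0x18+2] := {0xbe,0xbb}
query mem[0x1b]=0xaf, mem[0x10]=0x6e, mem[0x0b]=0x0c, mem[0x18]=0xbe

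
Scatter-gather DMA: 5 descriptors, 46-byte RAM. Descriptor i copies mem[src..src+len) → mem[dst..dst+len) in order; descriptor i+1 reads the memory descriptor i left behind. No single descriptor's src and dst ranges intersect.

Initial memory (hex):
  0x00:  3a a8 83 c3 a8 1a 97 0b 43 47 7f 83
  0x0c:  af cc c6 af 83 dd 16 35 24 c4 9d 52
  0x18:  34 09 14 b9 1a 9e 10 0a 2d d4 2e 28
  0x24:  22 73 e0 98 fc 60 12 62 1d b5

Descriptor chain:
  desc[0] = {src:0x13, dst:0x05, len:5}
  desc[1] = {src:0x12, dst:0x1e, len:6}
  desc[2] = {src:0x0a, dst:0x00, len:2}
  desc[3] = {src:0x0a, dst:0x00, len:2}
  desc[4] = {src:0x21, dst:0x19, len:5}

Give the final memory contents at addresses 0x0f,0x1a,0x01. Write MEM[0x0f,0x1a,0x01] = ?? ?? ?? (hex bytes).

MEM[0x0f,0x1a,0x01] = af 9d 83

[0] 0x13->0x05 len=5 : 35 24 c4 9d 52
[1] 0x12->0x1e len=6 : 16 35 24 c4 9d 52
[2] 0x0a->0x00 len=2 : 7f 83
[3] 0x0a->0x00 len=2 : 7f 83
[4] 0x21->0x19 len=5 : c4 9d 52 22 73
query mem[0x0f]=0xaf, mem[0x1a]=0x9d, mem[0x01]=0x83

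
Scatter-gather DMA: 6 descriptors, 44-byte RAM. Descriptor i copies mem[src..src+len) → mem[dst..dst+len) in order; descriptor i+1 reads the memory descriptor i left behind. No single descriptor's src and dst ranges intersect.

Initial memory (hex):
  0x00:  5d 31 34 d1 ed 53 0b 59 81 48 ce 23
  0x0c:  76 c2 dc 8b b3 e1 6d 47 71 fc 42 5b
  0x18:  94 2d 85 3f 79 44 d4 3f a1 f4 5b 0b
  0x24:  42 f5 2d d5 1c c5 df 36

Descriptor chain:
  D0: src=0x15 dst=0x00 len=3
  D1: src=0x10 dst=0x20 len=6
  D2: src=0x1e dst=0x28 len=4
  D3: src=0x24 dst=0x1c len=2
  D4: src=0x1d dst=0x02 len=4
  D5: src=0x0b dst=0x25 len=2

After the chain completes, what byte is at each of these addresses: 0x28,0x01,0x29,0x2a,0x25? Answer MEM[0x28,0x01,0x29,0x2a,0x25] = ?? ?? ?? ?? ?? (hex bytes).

MEM[0x28,0x01,0x29,0x2a,0x25] = d4 42 3f b3 23

#0 dst[0x00+3] := {0xfc,0x42,0x5b}
#1 dst[0x20+6] := {0xb3,0xe1,0x6d,0x47,0x71,0xfc}
#2 dst[0x28+4] := {0xd4,0x3f,0xb3,0xe1}
#3 dst[0x1c+2] := {0x71,0xfc}
#4 dst[0x02+4] := {0xfc,0xd4,0x3f,0xb3}
#5 dst[0x25+2] := {0x23,0x76}
query mem[0x28]=0xd4, mem[0x01]=0x42, mem[0x29]=0x3f, mem[0x2a]=0xb3, mem[0x25]=0x23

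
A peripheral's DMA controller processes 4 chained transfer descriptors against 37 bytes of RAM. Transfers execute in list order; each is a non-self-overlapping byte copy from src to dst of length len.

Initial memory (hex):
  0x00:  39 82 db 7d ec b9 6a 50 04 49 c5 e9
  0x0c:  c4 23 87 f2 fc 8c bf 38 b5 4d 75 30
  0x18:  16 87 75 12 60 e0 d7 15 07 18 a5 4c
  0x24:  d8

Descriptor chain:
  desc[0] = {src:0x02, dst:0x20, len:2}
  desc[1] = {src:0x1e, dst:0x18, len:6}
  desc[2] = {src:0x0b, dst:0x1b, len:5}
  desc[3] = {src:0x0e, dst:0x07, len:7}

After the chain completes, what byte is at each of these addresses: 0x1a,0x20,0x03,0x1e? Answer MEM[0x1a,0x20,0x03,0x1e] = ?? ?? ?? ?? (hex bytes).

  after D0: wrote 2B at 0x20 = db7d
  after D1: wrote 6B at 0x18 = d715db7da54c
  after D2: wrote 5B at 0x1b = e9c42387f2
  after D3: wrote 7B at 0x07 = 87f2fc8cbf38b5
query mem[0x1a]=0xdb, mem[0x20]=0xdb, mem[0x03]=0x7d, mem[0x1e]=0x87

MEM[0x1a,0x20,0x03,0x1e] = db db 7d 87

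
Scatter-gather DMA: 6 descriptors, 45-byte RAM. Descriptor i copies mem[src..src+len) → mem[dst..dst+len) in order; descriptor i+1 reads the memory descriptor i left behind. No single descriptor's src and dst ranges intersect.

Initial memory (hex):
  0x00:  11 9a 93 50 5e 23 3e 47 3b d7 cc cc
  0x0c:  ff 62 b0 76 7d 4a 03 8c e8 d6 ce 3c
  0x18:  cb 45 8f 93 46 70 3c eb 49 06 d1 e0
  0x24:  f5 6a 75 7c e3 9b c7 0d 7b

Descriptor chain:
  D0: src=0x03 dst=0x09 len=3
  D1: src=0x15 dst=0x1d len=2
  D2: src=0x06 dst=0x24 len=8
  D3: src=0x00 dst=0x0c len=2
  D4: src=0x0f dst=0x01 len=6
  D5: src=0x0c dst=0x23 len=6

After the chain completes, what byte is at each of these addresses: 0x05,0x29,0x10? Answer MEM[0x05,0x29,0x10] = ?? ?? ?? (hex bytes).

MEM[0x05,0x29,0x10] = 8c 23 7d

#0 dst[0x09+3] := {0x50,0x5e,0x23}
#1 dst[0x1d+2] := {0xd6,0xce}
#2 dst[0x24+8] := {0x3e,0x47,0x3b,0x50,0x5e,0x23,0xff,0x62}
#3 dst[0x0c+2] := {0x11,0x9a}
#4 dst[0x01+6] := {0x76,0x7d,0x4a,0x03,0x8c,0xe8}
#5 dst[0x23+6] := {0x11,0x9a,0xb0,0x76,0x7d,0x4a}
query mem[0x05]=0x8c, mem[0x29]=0x23, mem[0x10]=0x7d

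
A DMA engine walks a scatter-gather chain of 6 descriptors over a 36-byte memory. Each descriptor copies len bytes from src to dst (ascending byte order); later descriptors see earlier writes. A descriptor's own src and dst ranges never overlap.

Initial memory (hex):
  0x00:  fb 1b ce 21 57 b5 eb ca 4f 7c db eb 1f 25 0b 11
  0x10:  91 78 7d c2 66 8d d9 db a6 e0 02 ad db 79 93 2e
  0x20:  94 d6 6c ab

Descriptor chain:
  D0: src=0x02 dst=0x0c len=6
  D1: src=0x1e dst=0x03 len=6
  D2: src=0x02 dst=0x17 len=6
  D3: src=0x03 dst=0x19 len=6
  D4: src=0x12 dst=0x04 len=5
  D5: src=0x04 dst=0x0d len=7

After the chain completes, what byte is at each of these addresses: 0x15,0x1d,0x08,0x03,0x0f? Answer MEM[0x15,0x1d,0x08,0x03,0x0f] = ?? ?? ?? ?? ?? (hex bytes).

MEM[0x15,0x1d,0x08,0x03,0x0f] = 8d 6c d9 93 66

  after D0: wrote 6B at 0x0c = ce2157b5ebca
  after D1: wrote 6B at 0x03 = 932e94d66cab
  after D2: wrote 6B at 0x17 = ce932e94d66c
  after D3: wrote 6B at 0x19 = 932e94d66cab
  after D4: wrote 5B at 0x04 = 7dc2668dd9
  after D5: wrote 7B at 0x0d = 7dc2668dd97cdb
query mem[0x15]=0x8d, mem[0x1d]=0x6c, mem[0x08]=0xd9, mem[0x03]=0x93, mem[0x0f]=0x66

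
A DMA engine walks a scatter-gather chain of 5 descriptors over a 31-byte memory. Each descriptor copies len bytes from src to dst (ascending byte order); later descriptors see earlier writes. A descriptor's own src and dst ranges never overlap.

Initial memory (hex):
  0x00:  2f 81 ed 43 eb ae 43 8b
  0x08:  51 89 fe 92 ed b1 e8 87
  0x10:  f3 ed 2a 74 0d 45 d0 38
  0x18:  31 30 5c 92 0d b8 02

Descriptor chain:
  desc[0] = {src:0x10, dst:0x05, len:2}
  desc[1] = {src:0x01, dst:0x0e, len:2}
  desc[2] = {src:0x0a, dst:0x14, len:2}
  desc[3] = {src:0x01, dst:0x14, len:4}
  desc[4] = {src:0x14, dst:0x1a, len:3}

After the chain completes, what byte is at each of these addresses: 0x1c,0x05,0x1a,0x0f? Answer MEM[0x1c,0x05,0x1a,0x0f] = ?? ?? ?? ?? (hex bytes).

MEM[0x1c,0x05,0x1a,0x0f] = 43 f3 81 ed

  after D0: wrote 2B at 0x05 = f3ed
  after D1: wrote 2B at 0x0e = 81ed
  after D2: wrote 2B at 0x14 = fe92
  after D3: wrote 4B at 0x14 = 81ed43eb
  after D4: wrote 3B at 0x1a = 81ed43
query mem[0x1c]=0x43, mem[0x05]=0xf3, mem[0x1a]=0x81, mem[0x0f]=0xed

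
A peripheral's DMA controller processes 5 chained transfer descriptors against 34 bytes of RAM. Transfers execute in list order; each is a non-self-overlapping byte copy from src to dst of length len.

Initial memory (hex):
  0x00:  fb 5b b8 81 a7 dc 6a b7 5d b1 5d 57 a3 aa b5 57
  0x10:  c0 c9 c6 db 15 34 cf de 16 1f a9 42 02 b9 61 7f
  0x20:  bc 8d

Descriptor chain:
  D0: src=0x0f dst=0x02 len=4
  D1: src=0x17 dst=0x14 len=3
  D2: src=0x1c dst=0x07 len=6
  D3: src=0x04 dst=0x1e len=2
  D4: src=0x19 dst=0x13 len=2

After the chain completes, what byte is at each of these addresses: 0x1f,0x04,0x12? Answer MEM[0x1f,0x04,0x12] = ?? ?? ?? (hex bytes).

MEM[0x1f,0x04,0x12] = c6 c9 c6

  after D0: wrote 4B at 0x02 = 57c0c9c6
  after D1: wrote 3B at 0x14 = de161f
  after D2: wrote 6B at 0x07 = 02b9617fbc8d
  after D3: wrote 2B at 0x1e = c9c6
  after D4: wrote 2B at 0x13 = 1fa9
query mem[0x1f]=0xc6, mem[0x04]=0xc9, mem[0x12]=0xc6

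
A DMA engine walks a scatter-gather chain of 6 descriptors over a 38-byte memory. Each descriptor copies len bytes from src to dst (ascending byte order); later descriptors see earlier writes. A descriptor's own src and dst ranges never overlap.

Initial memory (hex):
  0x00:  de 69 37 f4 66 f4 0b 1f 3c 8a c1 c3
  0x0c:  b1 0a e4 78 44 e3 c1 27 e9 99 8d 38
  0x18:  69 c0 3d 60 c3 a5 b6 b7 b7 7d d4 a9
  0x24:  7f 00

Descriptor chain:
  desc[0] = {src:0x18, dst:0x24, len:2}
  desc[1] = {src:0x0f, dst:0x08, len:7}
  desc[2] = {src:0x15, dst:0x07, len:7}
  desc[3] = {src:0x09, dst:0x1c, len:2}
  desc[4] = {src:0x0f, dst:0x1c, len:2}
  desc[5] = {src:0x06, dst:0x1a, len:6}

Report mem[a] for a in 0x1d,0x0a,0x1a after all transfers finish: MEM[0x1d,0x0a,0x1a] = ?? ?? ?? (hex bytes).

D0: mem[0x24..0x25] <- [69 c0]
D1: mem[0x08..0x0e] <- [78 44 e3 c1 27 e9 99]
D2: mem[0x07..0x0d] <- [99 8d 38 69 c0 3d 60]
D3: mem[0x1c..0x1d] <- [38 69]
D4: mem[0x1c..0x1d] <- [78 44]
D5: mem[0x1a..0x1f] <- [0b 99 8d 38 69 c0]
query mem[0x1d]=0x38, mem[0x0a]=0x69, mem[0x1a]=0x0b

MEM[0x1d,0x0a,0x1a] = 38 69 0b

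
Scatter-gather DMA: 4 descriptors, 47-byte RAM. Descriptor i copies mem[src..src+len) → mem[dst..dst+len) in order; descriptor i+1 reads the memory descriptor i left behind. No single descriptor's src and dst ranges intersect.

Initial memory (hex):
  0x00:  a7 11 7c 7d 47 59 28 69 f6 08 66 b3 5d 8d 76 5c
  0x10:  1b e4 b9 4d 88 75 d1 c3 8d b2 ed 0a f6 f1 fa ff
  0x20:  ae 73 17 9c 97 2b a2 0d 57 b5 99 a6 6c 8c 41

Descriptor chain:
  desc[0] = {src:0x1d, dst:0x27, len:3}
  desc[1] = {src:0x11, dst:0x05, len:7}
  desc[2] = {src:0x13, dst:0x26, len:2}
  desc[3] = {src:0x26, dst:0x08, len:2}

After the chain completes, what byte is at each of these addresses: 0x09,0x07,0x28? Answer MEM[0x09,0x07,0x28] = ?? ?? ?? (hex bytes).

  after D0: wrote 3B at 0x27 = f1faff
  after D1: wrote 7B at 0x05 = e4b94d8875d1c3
  after D2: wrote 2B at 0x26 = 4d88
  after D3: wrote 2B at 0x08 = 4d88
query mem[0x09]=0x88, mem[0x07]=0x4d, mem[0x28]=0xfa

MEM[0x09,0x07,0x28] = 88 4d fa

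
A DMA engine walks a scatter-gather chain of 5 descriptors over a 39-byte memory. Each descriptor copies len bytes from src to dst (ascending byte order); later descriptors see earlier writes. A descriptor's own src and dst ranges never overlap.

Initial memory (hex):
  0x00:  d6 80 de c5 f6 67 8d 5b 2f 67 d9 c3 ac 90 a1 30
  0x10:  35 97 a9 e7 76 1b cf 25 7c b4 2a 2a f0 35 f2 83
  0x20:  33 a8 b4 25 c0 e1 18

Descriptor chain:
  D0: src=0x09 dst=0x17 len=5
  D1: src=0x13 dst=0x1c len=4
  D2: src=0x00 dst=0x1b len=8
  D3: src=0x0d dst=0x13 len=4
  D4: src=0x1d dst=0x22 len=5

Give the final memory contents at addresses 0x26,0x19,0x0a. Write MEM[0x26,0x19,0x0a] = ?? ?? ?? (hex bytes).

D0: mem[0x17..0x1b] <- [67 d9 c3 ac 90]
D1: mem[0x1c..0x1f] <- [e7 76 1b cf]
D2: mem[0x1b..0x22] <- [d6 80 de c5 f6 67 8d 5b]
D3: mem[0x13..0x16] <- [90 a1 30 35]
D4: mem[0x22..0x26] <- [de c5 f6 67 8d]
query mem[0x26]=0x8d, mem[0x19]=0xc3, mem[0x0a]=0xd9

MEM[0x26,0x19,0x0a] = 8d c3 d9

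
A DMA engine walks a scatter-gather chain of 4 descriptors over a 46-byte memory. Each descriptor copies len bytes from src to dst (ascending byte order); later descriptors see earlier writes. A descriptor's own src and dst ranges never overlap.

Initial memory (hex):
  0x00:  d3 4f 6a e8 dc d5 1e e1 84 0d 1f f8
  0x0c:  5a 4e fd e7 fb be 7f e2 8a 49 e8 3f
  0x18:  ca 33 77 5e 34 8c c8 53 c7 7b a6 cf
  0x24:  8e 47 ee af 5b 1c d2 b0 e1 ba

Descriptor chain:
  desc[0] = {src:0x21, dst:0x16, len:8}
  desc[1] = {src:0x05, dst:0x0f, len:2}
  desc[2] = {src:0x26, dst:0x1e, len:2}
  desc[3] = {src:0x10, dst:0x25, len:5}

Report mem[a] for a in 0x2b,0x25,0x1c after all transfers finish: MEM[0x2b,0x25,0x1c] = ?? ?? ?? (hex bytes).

MEM[0x2b,0x25,0x1c] = b0 1e af

  after D0: wrote 8B at 0x16 = 7ba6cf8e47eeaf5b
  after D1: wrote 2B at 0x0f = d51e
  after D2: wrote 2B at 0x1e = eeaf
  after D3: wrote 5B at 0x25 = 1ebe7fe28a
query mem[0x2b]=0xb0, mem[0x25]=0x1e, mem[0x1c]=0xaf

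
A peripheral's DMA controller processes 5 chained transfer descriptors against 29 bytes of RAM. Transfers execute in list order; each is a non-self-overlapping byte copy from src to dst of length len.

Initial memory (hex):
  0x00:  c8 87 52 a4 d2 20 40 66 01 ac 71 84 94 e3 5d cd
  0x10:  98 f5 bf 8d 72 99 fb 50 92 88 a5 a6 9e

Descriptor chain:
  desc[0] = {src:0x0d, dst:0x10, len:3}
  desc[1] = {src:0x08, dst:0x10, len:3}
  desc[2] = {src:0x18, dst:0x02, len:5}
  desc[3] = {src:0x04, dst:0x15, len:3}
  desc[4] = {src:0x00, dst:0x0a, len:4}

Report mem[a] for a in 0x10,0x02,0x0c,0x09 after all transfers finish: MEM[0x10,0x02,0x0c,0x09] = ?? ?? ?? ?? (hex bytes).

MEM[0x10,0x02,0x0c,0x09] = 01 92 92 ac

D0: mem[0x10..0x12] <- [e3 5d cd]
D1: mem[0x10..0x12] <- [01 ac 71]
D2: mem[0x02..0x06] <- [92 88 a5 a6 9e]
D3: mem[0x15..0x17] <- [a5 a6 9e]
D4: mem[0x0a..0x0d] <- [c8 87 92 88]
query mem[0x10]=0x01, mem[0x02]=0x92, mem[0x0c]=0x92, mem[0x09]=0xac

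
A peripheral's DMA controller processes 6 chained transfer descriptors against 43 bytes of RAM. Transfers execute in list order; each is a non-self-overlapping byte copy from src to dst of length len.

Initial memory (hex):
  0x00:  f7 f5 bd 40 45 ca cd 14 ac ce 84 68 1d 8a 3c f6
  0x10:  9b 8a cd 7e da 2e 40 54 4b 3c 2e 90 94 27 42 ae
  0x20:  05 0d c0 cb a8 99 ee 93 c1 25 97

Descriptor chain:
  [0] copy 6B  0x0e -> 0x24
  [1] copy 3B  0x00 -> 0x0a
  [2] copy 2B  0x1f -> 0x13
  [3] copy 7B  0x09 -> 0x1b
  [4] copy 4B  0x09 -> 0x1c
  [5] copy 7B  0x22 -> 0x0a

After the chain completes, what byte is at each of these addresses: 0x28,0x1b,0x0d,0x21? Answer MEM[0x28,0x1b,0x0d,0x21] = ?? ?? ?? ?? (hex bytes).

  after D0: wrote 6B at 0x24 = 3cf69b8acd7e
  after D1: wrote 3B at 0x0a = f7f5bd
  after D2: wrote 2B at 0x13 = ae05
  after D3: wrote 7B at 0x1b = cef7f5bd8a3cf6
  after D4: wrote 4B at 0x1c = cef7f5bd
  after D5: wrote 7B at 0x0a = c0cb3cf69b8acd
query mem[0x28]=0xcd, mem[0x1b]=0xce, mem[0x0d]=0xf6, mem[0x21]=0xf6

MEM[0x28,0x1b,0x0d,0x21] = cd ce f6 f6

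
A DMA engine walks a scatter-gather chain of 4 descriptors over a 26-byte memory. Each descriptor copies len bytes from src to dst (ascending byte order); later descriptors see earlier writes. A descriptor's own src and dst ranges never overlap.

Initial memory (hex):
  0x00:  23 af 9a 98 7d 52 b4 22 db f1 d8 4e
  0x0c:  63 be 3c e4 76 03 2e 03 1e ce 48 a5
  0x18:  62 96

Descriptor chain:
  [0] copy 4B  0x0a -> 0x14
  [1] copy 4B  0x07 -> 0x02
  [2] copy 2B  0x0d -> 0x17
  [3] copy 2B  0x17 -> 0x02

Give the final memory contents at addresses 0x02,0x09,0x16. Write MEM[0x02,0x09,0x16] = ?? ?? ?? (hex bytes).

#0 dst[0x14+4] := {0xd8,0x4e,0x63,0xbe}
#1 dst[0x02+4] := {0x22,0xdb,0xf1,0xd8}
#2 dst[0x17+2] := {0xbe,0x3c}
#3 dst[0x02+2] := {0xbe,0x3c}
query mem[0x02]=0xbe, mem[0x09]=0xf1, mem[0x16]=0x63

MEM[0x02,0x09,0x16] = be f1 63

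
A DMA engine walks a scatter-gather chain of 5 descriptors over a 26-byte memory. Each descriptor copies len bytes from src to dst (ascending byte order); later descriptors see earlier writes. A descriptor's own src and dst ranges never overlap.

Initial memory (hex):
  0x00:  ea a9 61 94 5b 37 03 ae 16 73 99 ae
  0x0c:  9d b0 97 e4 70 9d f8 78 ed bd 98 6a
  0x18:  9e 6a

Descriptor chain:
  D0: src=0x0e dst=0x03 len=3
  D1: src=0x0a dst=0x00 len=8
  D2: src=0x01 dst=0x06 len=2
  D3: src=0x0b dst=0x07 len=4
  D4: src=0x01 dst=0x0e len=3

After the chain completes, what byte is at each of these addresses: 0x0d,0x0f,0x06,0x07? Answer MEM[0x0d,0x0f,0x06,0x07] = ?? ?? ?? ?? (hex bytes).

D0: mem[0x03..0x05] <- [97 e4 70]
D1: mem[0x00..0x07] <- [99 ae 9d b0 97 e4 70 9d]
D2: mem[0x06..0x07] <- [ae 9d]
D3: mem[0x07..0x0a] <- [ae 9d b0 97]
D4: mem[0x0e..0x10] <- [ae 9d b0]
query mem[0x0d]=0xb0, mem[0x0f]=0x9d, mem[0x06]=0xae, mem[0x07]=0xae

MEM[0x0d,0x0f,0x06,0x07] = b0 9d ae ae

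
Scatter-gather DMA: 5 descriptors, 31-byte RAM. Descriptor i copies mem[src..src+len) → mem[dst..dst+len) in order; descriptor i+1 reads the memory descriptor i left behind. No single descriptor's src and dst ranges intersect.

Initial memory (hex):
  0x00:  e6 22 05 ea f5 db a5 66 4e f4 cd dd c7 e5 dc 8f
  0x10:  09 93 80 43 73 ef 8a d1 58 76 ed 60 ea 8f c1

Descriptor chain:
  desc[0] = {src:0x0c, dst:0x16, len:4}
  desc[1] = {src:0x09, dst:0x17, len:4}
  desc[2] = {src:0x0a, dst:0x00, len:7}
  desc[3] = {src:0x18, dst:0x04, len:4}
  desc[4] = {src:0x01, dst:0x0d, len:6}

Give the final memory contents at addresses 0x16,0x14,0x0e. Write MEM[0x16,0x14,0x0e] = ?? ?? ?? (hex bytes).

MEM[0x16,0x14,0x0e] = c7 73 c7

D0: mem[0x16..0x19] <- [c7 e5 dc 8f]
D1: mem[0x17..0x1a] <- [f4 cd dd c7]
D2: mem[0x00..0x06] <- [cd dd c7 e5 dc 8f 09]
D3: mem[0x04..0x07] <- [cd dd c7 60]
D4: mem[0x0d..0x12] <- [dd c7 e5 cd dd c7]
query mem[0x16]=0xc7, mem[0x14]=0x73, mem[0x0e]=0xc7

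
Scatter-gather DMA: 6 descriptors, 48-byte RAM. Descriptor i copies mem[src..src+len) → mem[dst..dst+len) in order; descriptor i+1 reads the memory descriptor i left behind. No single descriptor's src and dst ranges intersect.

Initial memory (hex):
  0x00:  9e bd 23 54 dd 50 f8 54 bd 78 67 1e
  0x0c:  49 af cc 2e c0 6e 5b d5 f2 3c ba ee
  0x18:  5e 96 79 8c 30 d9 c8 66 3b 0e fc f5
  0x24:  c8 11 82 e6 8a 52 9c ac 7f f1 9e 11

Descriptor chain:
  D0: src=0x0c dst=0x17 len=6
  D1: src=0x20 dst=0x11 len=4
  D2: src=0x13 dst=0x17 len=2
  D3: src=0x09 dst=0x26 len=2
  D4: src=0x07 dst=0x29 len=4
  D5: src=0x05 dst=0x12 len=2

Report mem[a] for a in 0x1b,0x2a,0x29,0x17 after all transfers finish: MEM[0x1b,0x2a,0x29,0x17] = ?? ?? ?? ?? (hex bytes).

MEM[0x1b,0x2a,0x29,0x17] = c0 bd 54 fc

  after D0: wrote 6B at 0x17 = 49afcc2ec06e
  after D1: wrote 4B at 0x11 = 3b0efcf5
  after D2: wrote 2B at 0x17 = fcf5
  after D3: wrote 2B at 0x26 = 7867
  after D4: wrote 4B at 0x29 = 54bd7867
  after D5: wrote 2B at 0x12 = 50f8
query mem[0x1b]=0xc0, mem[0x2a]=0xbd, mem[0x29]=0x54, mem[0x17]=0xfc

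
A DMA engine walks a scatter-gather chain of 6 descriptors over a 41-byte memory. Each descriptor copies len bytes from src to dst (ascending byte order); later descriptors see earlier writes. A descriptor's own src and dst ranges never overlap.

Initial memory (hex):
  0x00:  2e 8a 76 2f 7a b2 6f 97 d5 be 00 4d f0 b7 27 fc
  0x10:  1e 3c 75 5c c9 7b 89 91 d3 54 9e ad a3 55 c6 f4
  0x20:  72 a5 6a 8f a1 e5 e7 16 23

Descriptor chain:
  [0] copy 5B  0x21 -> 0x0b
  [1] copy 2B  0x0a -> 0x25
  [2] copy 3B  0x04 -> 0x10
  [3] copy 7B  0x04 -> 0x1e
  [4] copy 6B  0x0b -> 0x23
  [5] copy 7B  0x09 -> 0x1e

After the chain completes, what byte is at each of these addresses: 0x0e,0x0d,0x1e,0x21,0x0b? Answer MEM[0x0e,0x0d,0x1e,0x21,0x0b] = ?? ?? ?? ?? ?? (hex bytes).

MEM[0x0e,0x0d,0x1e,0x21,0x0b] = a1 8f be 6a a5

D0: mem[0x0b..0x0f] <- [a5 6a 8f a1 e5]
D1: mem[0x25..0x26] <- [00 a5]
D2: mem[0x10..0x12] <- [7a b2 6f]
D3: mem[0x1e..0x24] <- [7a b2 6f 97 d5 be 00]
D4: mem[0x23..0x28] <- [a5 6a 8f a1 e5 7a]
D5: mem[0x1e..0x24] <- [be 00 a5 6a 8f a1 e5]
query mem[0x0e]=0xa1, mem[0x0d]=0x8f, mem[0x1e]=0xbe, mem[0x21]=0x6a, mem[0x0b]=0xa5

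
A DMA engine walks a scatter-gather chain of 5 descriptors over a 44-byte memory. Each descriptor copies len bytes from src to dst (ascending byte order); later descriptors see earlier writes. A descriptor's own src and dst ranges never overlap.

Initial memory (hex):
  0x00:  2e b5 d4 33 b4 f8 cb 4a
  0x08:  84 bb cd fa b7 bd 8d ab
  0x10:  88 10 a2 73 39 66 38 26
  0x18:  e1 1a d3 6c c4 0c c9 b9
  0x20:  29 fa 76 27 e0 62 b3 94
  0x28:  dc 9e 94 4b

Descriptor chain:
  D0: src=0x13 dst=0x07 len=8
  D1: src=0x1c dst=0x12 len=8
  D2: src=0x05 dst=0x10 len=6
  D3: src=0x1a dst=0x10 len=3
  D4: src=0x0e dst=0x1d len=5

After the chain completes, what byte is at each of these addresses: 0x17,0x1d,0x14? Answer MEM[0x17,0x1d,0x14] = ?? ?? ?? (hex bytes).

MEM[0x17,0x1d,0x14] = fa d3 66

[0] 0x13->0x07 len=8 : 73 39 66 38 26 e1 1a d3
[1] 0x1c->0x12 len=8 : c4 0c c9 b9 29 fa 76 27
[2] 0x05->0x10 len=6 : f8 cb 73 39 66 38
[3] 0x1a->0x10 len=3 : d3 6c c4
[4] 0x0e->0x1d len=5 : d3 ab d3 6c c4
query mem[0x17]=0xfa, mem[0x1d]=0xd3, mem[0x14]=0x66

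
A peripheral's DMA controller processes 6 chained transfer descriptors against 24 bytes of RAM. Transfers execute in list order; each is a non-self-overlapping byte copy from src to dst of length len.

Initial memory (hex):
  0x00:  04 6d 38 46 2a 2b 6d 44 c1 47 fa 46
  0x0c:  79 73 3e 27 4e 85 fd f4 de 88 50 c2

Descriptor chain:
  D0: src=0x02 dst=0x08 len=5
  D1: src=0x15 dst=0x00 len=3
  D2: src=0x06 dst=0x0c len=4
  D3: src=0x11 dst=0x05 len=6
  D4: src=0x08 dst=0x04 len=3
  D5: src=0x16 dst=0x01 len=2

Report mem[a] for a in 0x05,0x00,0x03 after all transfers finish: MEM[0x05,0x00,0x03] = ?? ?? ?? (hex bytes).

  after D0: wrote 5B at 0x08 = 38462a2b6d
  after D1: wrote 3B at 0x00 = 8850c2
  after D2: wrote 4B at 0x0c = 6d443846
  after D3: wrote 6B at 0x05 = 85fdf4de8850
  after D4: wrote 3B at 0x04 = de8850
  after D5: wrote 2B at 0x01 = 50c2
query mem[0x05]=0x88, mem[0x00]=0x88, mem[0x03]=0x46

MEM[0x05,0x00,0x03] = 88 88 46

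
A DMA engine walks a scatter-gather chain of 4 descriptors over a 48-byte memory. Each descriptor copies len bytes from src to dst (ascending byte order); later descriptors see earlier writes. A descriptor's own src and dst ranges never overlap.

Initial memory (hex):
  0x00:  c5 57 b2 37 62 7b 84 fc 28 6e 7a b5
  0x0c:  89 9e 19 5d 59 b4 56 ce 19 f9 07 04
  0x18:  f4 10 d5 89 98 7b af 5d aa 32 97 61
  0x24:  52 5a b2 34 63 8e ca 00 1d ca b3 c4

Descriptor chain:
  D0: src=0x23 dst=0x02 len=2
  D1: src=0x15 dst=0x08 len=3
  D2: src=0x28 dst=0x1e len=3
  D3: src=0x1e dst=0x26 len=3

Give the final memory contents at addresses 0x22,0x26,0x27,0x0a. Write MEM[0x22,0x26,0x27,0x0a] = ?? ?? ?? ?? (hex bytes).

[0] 0x23->0x02 len=2 : 61 52
[1] 0x15->0x08 len=3 : f9 07 04
[2] 0x28->0x1e len=3 : 63 8e ca
[3] 0x1e->0x26 len=3 : 63 8e ca
query mem[0x22]=0x97, mem[0x26]=0x63, mem[0x27]=0x8e, mem[0x0a]=0x04

MEM[0x22,0x26,0x27,0x0a] = 97 63 8e 04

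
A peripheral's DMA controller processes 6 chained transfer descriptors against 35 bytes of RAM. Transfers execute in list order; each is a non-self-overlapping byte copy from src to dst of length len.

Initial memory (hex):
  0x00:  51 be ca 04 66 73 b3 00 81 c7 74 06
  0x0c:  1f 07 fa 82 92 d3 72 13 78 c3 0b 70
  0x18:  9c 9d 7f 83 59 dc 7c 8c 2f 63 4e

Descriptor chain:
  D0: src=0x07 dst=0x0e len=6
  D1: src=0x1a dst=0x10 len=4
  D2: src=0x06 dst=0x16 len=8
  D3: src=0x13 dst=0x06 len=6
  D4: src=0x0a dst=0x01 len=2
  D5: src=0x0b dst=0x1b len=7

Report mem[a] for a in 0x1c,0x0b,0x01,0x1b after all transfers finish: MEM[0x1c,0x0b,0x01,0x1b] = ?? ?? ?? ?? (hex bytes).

MEM[0x1c,0x0b,0x01,0x1b] = 1f 81 00 81

D0: mem[0x0e..0x13] <- [00 81 c7 74 06 1f]
D1: mem[0x10..0x13] <- [7f 83 59 dc]
D2: mem[0x16..0x1d] <- [b3 00 81 c7 74 06 1f 07]
D3: mem[0x06..0x0b] <- [dc 78 c3 b3 00 81]
D4: mem[0x01..0x02] <- [00 81]
D5: mem[0x1b..0x21] <- [81 1f 07 00 81 7f 83]
query mem[0x1c]=0x1f, mem[0x0b]=0x81, mem[0x01]=0x00, mem[0x1b]=0x81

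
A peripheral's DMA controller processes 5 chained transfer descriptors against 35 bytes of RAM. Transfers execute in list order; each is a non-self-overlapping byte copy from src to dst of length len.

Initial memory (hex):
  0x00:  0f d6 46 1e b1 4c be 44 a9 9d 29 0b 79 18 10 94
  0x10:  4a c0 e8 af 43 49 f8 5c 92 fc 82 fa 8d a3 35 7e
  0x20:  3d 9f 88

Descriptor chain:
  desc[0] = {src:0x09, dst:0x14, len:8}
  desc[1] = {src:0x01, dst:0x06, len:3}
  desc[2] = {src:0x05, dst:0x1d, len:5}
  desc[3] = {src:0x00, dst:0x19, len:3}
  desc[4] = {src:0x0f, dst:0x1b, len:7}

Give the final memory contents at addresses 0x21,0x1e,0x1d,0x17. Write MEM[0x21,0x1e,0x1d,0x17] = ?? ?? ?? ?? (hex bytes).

#0 dst[0x14+8] := {0x9d,0x29,0x0b,0x79,0x18,0x10,0x94,0x4a}
#1 dst[0x06+3] := {0xd6,0x46,0x1e}
#2 dst[0x1d+5] := {0x4c,0xd6,0x46,0x1e,0x9d}
#3 dst[0x19+3] := {0x0f,0xd6,0x46}
#4 dst[0x1b+7] := {0x94,0x4a,0xc0,0xe8,0xaf,0x9d,0x29}
query mem[0x21]=0x29, mem[0x1e]=0xe8, mem[0x1d]=0xc0, mem[0x17]=0x79

MEM[0x21,0x1e,0x1d,0x17] = 29 e8 c0 79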